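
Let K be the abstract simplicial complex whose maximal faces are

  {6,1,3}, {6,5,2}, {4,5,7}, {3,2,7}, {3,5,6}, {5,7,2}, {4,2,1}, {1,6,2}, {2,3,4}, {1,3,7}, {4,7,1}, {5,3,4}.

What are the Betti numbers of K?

Order the vertices as 1 < 2 < 3 < 4 < 5 < 6 < 7. Listing each simplex with vertices in this order, K has dimension 2 with simplices:

  0-simplices (7): [1], [2], [3], [4], [5], [6], [7]
  1-simplices (18): [1,2], [1,3], [1,4], [1,6], [1,7], [2,3], [2,4], [2,5], [2,6], [2,7], [3,4], [3,5], [3,6], [3,7], [4,5], [4,7], [5,6], [5,7]
  2-simplices (12): [1,2,4], [1,2,6], [1,3,6], [1,3,7], [1,4,7], [2,3,4], [2,3,7], [2,5,6], [2,5,7], [3,4,5], [3,5,6], [4,5,7]

so the chain groups are C_0 ≅ Z^7, C_1 ≅ Z^18, C_2 ≅ Z^12.

Boundary ∂_1: C_1 → C_0 sends each edge [p,q] (with p < q) to q − p. For instance
  ∂[2,3] = [3] − [2].
The resulting 7×18 matrix has rank 6, and its Smith normal form has invariant factors (1,1,1,1,1,1).

∂_2: C_2 → C_1 maps a triangle to the signed sum of its edges. For instance
  ∂[3,5,6] = [5,6] − [3,6] + [3,5],
  ∂[1,3,7] = [3,7] − [1,7] + [1,3].
The 18×12 boundary matrix has rank 12 and Smith normal form diag(1,1,1,1,1,1,1,1,1,1,1,2).

Reading off H_k = ker ∂_k / im ∂_{k+1}:

  H_0: rank C_0 − rank ∂_1 = 7 − 6 = 1, and the invariant factors of ∂_1 are all 1, so H_0 ≅ Z.
  H_1: rank ker ∂_1 − rank ∂_2 = (18 − 6) − 12 = 0, and ∂_2 has invariant factor 2 > 1, so H_1 ≅ Z/2.
  H_2: rank ker ∂_2 − rank ∂_3 = (12 − 12) − 0 = 0, and there is no ∂_3, so H_2 ≅ 0.

(K is a triangulation of the real projective plane RP^2.)

Hence the Betti numbers are b_0 = 1, b_1 = 0, b_2 = 0.

b_0 = 1, b_1 = 0, b_2 = 0.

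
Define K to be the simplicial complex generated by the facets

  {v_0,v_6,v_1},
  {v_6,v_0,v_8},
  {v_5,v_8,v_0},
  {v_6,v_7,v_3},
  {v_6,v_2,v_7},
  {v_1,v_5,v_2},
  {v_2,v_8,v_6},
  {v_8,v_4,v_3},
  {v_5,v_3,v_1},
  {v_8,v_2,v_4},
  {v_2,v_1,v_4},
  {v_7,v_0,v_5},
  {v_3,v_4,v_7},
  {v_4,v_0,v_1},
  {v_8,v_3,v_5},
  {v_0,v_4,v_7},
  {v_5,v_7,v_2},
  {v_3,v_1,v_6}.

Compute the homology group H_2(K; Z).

H_2 = Z.

K has 9 vertices, 27 edges, 18 triangles.
rank ∂_2 = 17, rank ∂_3 = 0 ⇒ b_2 = 18 − 17 − 0 = 1. So H_2 = Z.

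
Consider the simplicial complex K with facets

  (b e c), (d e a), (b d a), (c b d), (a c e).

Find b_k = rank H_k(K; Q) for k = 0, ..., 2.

b_0 = 1, b_1 = 1, b_2 = 0.

Take the total order a < b < c < d < e on the vertex set. Then K (dimension 2) consists of the simplices:

  0-simplices (5): a, b, c, d, e
  1-simplices (10): ab, ac, ad, ae, bc, bd, be, cd, ce, de
  2-simplices (5): abd, ace, ade, bcd, bce

giving chain groups C_0 ≅ Z^5, C_1 ≅ Z^10, C_2 ≅ Z^5.

The boundary map ∂_1: C_1 → C_0 maps an edge to its endpoints' difference, ∂[p,q] = q − p.
This gives a 5×10 integer matrix of rank 4; reducing to Smith normal form yields diagonal entries (1,1,1,1).

The boundary map ∂_2: C_2 → C_1 maps a triangle to the signed sum of its edges. For instance
  ∂bce = ce − be + bc,
  ∂ade = de − ae + ad.
As a 10×5 matrix over Z this has rank 5, with invariant factors (1,1,1,1,1).

Computing H_k = (kernel of ∂_k) / (image of ∂_{k+1}):

  H_0: rank C_0 − rank ∂_1 = 5 − 4 = 1, and the invariant factors of ∂_1 are all 1, so H_0 ≅ Z.
  H_1: rank ker ∂_1 − rank ∂_2 = (10 − 4) − 5 = 1, and the invariant factors of ∂_2 are all 1, so H_1 ≅ Z.
  H_2: rank ker ∂_2 − rank ∂_3 = (5 − 5) − 0 = 0, and there is no ∂_3, so H_2 ≅ 0.

As a check, the Euler characteristic is 5 − 10 + 5 = 0, which agrees with 1 − 1 + 0 = 0.

Hence the Betti numbers are b_0 = 1, b_1 = 1, b_2 = 0.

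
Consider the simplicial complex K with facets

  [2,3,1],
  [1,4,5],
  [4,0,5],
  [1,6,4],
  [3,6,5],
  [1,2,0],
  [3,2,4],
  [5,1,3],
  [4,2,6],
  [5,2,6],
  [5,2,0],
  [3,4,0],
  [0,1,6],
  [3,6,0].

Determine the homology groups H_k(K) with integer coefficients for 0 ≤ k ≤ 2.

H_0 ≅ Z,  H_1 ≅ Z^2,  H_2 ≅ Z.

We work with the vertex ordering 0 < 1 < 2 < 3 < 4 < 5 < 6. The simplices of K, each written with vertices in increasing order, are:

  0-simplices (7): [0], [1], [2], [3], [4], [5], [6]
  1-simplices (21): [0,1], [0,2], [0,3], [0,4], [0,5], [0,6], [1,2], [1,3], [1,4], [1,5], [1,6], [2,3], [2,4], [2,5], [2,6], [3,4], [3,5], [3,6], [4,5], [4,6], [5,6]
  2-simplices (14): [0,1,2], [0,1,6], [0,2,5], [0,3,4], [0,3,6], [0,4,5], [1,2,3], [1,3,5], [1,4,5], [1,4,6], [2,3,4], [2,4,6], [2,5,6], [3,5,6]

Hence C_0 ≅ Z^7, C_1 ≅ Z^21, C_2 ≅ Z^14.

∂_1: C_1 → C_0 maps an edge to its endpoints' difference, ∂[p,q] = q − p.
The resulting 7×21 matrix has rank 6, and its Smith normal form has invariant factors (1,1,1,1,1,1).

∂_2: C_2 → C_1 acts by ∂[p,q,r] = [q,r] − [p,r] + [p,q]. For instance
  ∂[0,4,5] = [4,5] − [0,5] + [0,4],
  ∂[1,3,5] = [3,5] − [1,5] + [1,3].
The resulting 21×14 matrix has rank 13, and its Smith normal form has invariant factors (1,1,1,1,1,1,1,1,1,1,1,1,1).

Now H_k = ker ∂_k / im ∂_{k+1}, so:

  H_0: rank C_0 − rank ∂_1 = 7 − 6 = 1, and the invariant factors of ∂_1 are all 1, so H_0 ≅ Z.
  H_1: rank ker ∂_1 − rank ∂_2 = (21 − 6) − 13 = 2, and the invariant factors of ∂_2 are all 1, so H_1 ≅ Z^2.
  H_2: rank ker ∂_2 − rank ∂_3 = (14 − 13) − 0 = 1, and there is no ∂_3, so H_2 ≅ Z.

As a check, the Euler characteristic is 7 − 21 + 14 = 0, which agrees with 1 − 2 + 1 = 0.
(K is a triangulation of the torus T^2.)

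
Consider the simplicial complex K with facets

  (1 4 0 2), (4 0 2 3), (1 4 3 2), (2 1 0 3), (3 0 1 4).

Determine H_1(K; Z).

Take the total order 0 < 1 < 2 < 3 < 4 on the vertex set. Then K (dimension 3) consists of the simplices:

  0-simplices (5): [0], [1], [2], [3], [4]
  1-simplices (10): [0,1], [0,2], [0,3], [0,4], [1,2], [1,3], [1,4], [2,3], [2,4], [3,4]
  2-simplices (10): [0,1,2], [0,1,3], [0,1,4], [0,2,3], [0,2,4], [0,3,4], [1,2,3], [1,2,4], [1,3,4], [2,3,4]
  3-simplices (5): [0,1,2,3], [0,1,2,4], [0,1,3,4], [0,2,3,4], [1,2,3,4]

Hence C_0 ≅ Z^5, C_1 ≅ Z^10, C_2 ≅ Z^10, C_3 ≅ Z^5.

Boundary ∂_1: C_1 → C_0 sends each edge [p,q] (with p < q) to q − p. For instance
  ∂[1,4] = [4] − [1].
The 5×10 boundary matrix has rank 4 and Smith normal form diag(1,1,1,1).

The boundary map ∂_2: C_2 → C_1 maps a triangle to the signed sum of its edges. For instance
  ∂[1,3,4] = [3,4] − [1,4] + [1,3],
  ∂[1,2,4] = [2,4] − [1,4] + [1,2].
As a 10×10 matrix over Z this has rank 6, with invariant factors (1,1,1,1,1,1).

The boundary map ∂_3: C_3 → C_2 sends each 3-simplex σ to the alternating sum Σ_i (−1)^i (σ with its i-th vertex removed). For instance
  ∂[0,1,2,3] = [1,2,3] − [0,2,3] + [0,1,3] − [0,1,2],
  ∂[0,1,3,4] = [1,3,4] − [0,3,4] + [0,1,4] − [0,1,3].
This gives a 10×5 integer matrix of rank 4; reducing to Smith normal form yields diagonal entries (1,1,1,1).

Reading off H_k = ker ∂_k / im ∂_{k+1}:

  H_1: rank ker ∂_1 − rank ∂_2 = (10 − 4) − 6 = 0, and the invariant factors of ∂_2 are all 1, so H_1 ≅ 0.

H_1 ≅ 0.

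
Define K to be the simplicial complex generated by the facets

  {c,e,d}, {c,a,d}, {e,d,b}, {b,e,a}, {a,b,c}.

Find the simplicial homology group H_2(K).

H_2 = 0.

Order the vertices as a < b < c < d < e. Listing each simplex with vertices in this order, K has dimension 2 with simplices:

  0-simplices (5): a, b, c, d, e
  1-simplices (10): ab, ac, ad, ae, bc, bd, be, cd, ce, de
  2-simplices (5): abc, abe, acd, bde, cde

giving chain groups C_0 ≅ Z^5, C_1 ≅ Z^10, C_2 ≅ Z^5.

The boundary map ∂_1: C_1 → C_0 maps an edge to its endpoints' difference, ∂[p,q] = q − p.
The resulting 5×10 matrix has rank 4, and its Smith normal form has invariant factors (1,1,1,1).

The boundary map ∂_2: C_2 → C_1 sends each 2-simplex [p,q,r] to [q,r] − [p,r] + [p,q]. For instance
  ∂bde = de − be + bd,
  ∂abc = bc − ac + ab.
The resulting 10×5 matrix has rank 5, and its Smith normal form has invariant factors (1,1,1,1,1).

Reading off H_k = ker ∂_k / im ∂_{k+1}:

  H_2: rank ker ∂_2 − rank ∂_3 = (5 − 5) − 0 = 0, and there is no ∂_3, so H_2 ≅ 0.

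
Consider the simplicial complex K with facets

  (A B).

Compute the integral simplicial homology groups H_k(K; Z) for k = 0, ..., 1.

Take the total order A < B on the vertex set. Then K (dimension 1) consists of the simplices:

  0-simplices (2): A, B
  1-simplices (1): AB

Hence C_0 ≅ Z^2, C_1 ≅ Z^1.

The boundary map ∂_1: C_1 → C_0 maps an edge to its endpoints' difference, ∂[p,q] = q − p. For instance
  ∂AB = B − A.
As a 2×1 matrix over Z this has rank 1, with invariant factors (1).

Now H_k = ker ∂_k / im ∂_{k+1}, so:

  H_0: rank C_0 − rank ∂_1 = 2 − 1 = 1, and the invariant factors of ∂_1 are all 1, so H_0 = Z.
  H_1: rank ker ∂_1 − rank ∂_2 = (1 − 1) − 0 = 0, and there is no ∂_2, so H_1 = 0.

As a check, the Euler characteristic is 2 − 1 = 1, which agrees with 1 − 0 = 1.
(K is a triangulation of the 1-simplex.)

H_0 = Z,  H_1 = 0.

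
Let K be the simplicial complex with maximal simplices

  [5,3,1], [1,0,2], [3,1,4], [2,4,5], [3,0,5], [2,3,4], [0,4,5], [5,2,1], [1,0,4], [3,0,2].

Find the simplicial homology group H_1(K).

Order the vertices as 0 < 1 < 2 < 3 < 4 < 5. Listing each simplex with vertices in this order, K has dimension 2 with simplices:

  0-simplices (6): [0], [1], [2], [3], [4], [5]
  1-simplices (15): [0,1], [0,2], [0,3], [0,4], [0,5], [1,2], [1,3], [1,4], [1,5], [2,3], [2,4], [2,5], [3,4], [3,5], [4,5]
  2-simplices (10): [0,1,2], [0,1,4], [0,2,3], [0,3,5], [0,4,5], [1,2,5], [1,3,4], [1,3,5], [2,3,4], [2,4,5]

giving chain groups C_0 ≅ Z^6, C_1 ≅ Z^15, C_2 ≅ Z^10.

Boundary ∂_1: C_1 → C_0 maps an edge to its endpoints' difference, ∂[p,q] = q − p. For instance
  ∂[3,5] = [5] − [3].
The 6×15 boundary matrix has rank 5 and Smith normal form diag(1,1,1,1,1).

Boundary ∂_2: C_2 → C_1 acts by ∂[p,q,r] = [q,r] − [p,r] + [p,q]. For instance
  ∂[2,4,5] = [4,5] − [2,5] + [2,4],
  ∂[0,1,2] = [1,2] − [0,2] + [0,1].
This gives a 15×10 integer matrix of rank 10; reducing to Smith normal form yields diagonal entries (1,1,1,1,1,1,1,1,1,2).

Computing H_k = (kernel of ∂_k) / (image of ∂_{k+1}):

  H_1: rank ker ∂_1 − rank ∂_2 = (15 − 5) − 10 = 0, and ∂_2 has invariant factor 2 > 1, so H_1 ≅ Z/2Z.

H_1 = Z/2Z.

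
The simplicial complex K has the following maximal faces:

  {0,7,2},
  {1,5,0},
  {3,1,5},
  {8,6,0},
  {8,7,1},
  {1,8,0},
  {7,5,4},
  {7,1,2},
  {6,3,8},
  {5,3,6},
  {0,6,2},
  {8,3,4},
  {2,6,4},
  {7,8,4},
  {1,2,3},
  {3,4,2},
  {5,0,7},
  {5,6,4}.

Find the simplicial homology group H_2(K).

K has 9 vertices, 27 edges, 18 triangles.
rank ∂_2 = 18, rank ∂_3 = 0 ⇒ b_2 = 18 − 18 − 0 = 0. So H_2 = 0.

H_2 = 0.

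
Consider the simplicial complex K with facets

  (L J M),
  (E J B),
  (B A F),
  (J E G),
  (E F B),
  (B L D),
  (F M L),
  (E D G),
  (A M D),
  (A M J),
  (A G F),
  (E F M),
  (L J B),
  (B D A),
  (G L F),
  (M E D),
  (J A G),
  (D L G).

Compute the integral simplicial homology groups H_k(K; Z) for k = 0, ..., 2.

H_0 = Z,  H_1 = Z^2,  H_2 = Z.

Fix the vertex order A < B < D < E < F < G < J < L < M and write every simplex with vertices in increasing order. Then dim K = 2 and the simplices of K are:

  0-simplices (9): A, B, D, E, F, G, J, L, M
  1-simplices (27): AB, AD, AF, AG, AJ, AM, BD, BE, BF, BJ, BL, DE, DG, DL, DM, EF, EG, EJ, EM, FG, FL, FM, GJ, GL, JL, JM, LM
  2-simplices (18): ABD, ABF, ADM, AFG, AGJ, AJM, BDL, BEF, BEJ, BJL, DEG, DEM, DGL, EFM, EGJ, FGL, FLM, JLM

so the chain groups are C_0 ≅ Z^9, C_1 ≅ Z^27, C_2 ≅ Z^18.

∂_1: C_1 → C_0 maps an edge to its endpoints' difference, ∂[p,q] = q − p. For instance
  ∂AF = F − A.
The resulting 9×27 matrix has rank 8, and its Smith normal form has invariant factors (1,1,1,1,1,1,1,1).

The boundary map ∂_2: C_2 → C_1 sends each 2-simplex [p,q,r] to [q,r] − [p,r] + [p,q]. For instance
  ∂AJM = JM − AM + AJ,
  ∂DEM = EM − DM + DE.
The 27×18 boundary matrix has rank 17 and Smith normal form diag(1,1,1,1,1,1,1,1,1,1,1,1,1,1,1,1,1).

Reading off H_k = ker ∂_k / im ∂_{k+1}:

  H_0: rank C_0 − rank ∂_1 = 9 − 8 = 1, and the invariant factors of ∂_1 are all 1, so H_0 = Z.
  H_1: rank ker ∂_1 − rank ∂_2 = (27 − 8) − 17 = 2, and the invariant factors of ∂_2 are all 1, so H_1 = Z^2.
  H_2: rank ker ∂_2 − rank ∂_3 = (18 − 17) − 0 = 1, and there is no ∂_3, so H_2 = Z.

As a check, the Euler characteristic is 9 − 27 + 18 = 0, which agrees with 1 − 2 + 1 = 0.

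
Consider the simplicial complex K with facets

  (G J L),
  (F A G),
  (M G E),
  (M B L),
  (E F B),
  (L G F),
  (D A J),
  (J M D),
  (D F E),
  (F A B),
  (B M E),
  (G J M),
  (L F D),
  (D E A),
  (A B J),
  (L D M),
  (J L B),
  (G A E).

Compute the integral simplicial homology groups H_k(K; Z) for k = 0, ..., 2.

H_0 ≅ Z,  H_1 ≅ Z ⊕ Z/2Z,  H_2 = 0.

We work with the vertex ordering A < B < D < E < F < G < J < L < M. The simplices of K, each written with vertices in increasing order, are:

  0-simplices (9): A, B, D, E, F, G, J, L, M
  1-simplices (27): AB, AD, AE, AF, AG, AJ, BE, BF, BJ, BL, BM, DE, DF, DJ, DL, DM, EF, EG, EM, FG, FL, GJ, GL, GM, JL, JM, LM
  2-simplices (18): ABF, ABJ, ADE, ADJ, AEG, AFG, BEF, BEM, BJL, BLM, DEF, DFL, DJM, DLM, EGM, FGL, GJL, GJM

giving chain groups C_0 ≅ Z^9, C_1 ≅ Z^27, C_2 ≅ Z^18.

Boundary ∂_1: C_1 → C_0 is given by ∂[p,q] = [q] − [p]. For instance
  ∂GM = M − G.
The resulting 9×27 matrix has rank 8, and its Smith normal form has invariant factors (1,1,1,1,1,1,1,1).

The boundary map ∂_2: C_2 → C_1 sends each 2-simplex [p,q,r] to [q,r] − [p,r] + [p,q]. For instance
  ∂FGL = GL − FL + FG,
  ∂DJM = JM − DM + DJ.
The 27×18 boundary matrix has rank 18 and Smith normal form diag(1,1,1,1,1,1,1,1,1,1,1,1,1,1,1,1,1,2).

Reading off H_k = ker ∂_k / im ∂_{k+1}:

  H_0: rank C_0 − rank ∂_1 = 9 − 8 = 1, and the invariant factors of ∂_1 are all 1, so H_0 ≅ Z.
  H_1: rank ker ∂_1 − rank ∂_2 = (27 − 8) − 18 = 1, and ∂_2 has invariant factor 2 > 1, so H_1 ≅ Z ⊕ Z/2Z.
  H_2: rank ker ∂_2 − rank ∂_3 = (18 − 18) − 0 = 0, and there is no ∂_3, so H_2 ≅ 0.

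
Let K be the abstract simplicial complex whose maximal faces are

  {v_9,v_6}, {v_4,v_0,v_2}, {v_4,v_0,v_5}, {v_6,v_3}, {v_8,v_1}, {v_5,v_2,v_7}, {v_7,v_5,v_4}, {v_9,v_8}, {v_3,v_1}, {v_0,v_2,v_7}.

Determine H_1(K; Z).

Take the total order v_0 < v_1 < v_2 < v_3 < v_4 < v_5 < v_6 < v_7 < v_8 < v_9 on the vertex set. Then K (dimension 2) consists of the simplices:

  0-simplices (10): [v_0], [v_1], [v_2], [v_3], [v_4], [v_5], [v_6], [v_7], [v_8], [v_9]
  1-simplices (15): (15 of them)
  2-simplices (5): [v_0,v_2,v_4], [v_0,v_2,v_7], [v_0,v_4,v_5], [v_2,v_5,v_7], [v_4,v_5,v_7]

giving chain groups C_0 ≅ Z^10, C_1 ≅ Z^15, C_2 ≅ Z^5.

Boundary ∂_1: C_1 → C_0 is given by ∂[p,q] = [q] − [p]. For instance
  ∂[v_2,v_5] = [v_5] − [v_2].
The 10×15 boundary matrix has rank 8 and Smith normal form diag(1,1,1,1,1,1,1,1).

The boundary map ∂_2: C_2 → C_1 sends each 2-simplex [p,q,r] to [q,r] − [p,r] + [p,q]. For instance
  ∂[v_4,v_5,v_7] = [v_5,v_7] − [v_4,v_7] + [v_4,v_5],
  ∂[v_0,v_2,v_7] = [v_2,v_7] − [v_0,v_7] + [v_0,v_2].
The 15×5 boundary matrix has rank 5 and Smith normal form diag(1,1,1,1,1).

From H_k ≅ ker(∂_k) / im(∂_{k+1}) we obtain:

  H_1: rank ker ∂_1 − rank ∂_2 = (15 − 8) − 5 = 2, and the invariant factors of ∂_2 are all 1, so H_1 = Z^2.

H_1 = Z^2.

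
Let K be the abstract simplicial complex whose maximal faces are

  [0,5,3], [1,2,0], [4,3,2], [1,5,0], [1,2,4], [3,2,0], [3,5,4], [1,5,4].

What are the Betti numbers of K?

Order the vertices as 0 < 1 < 2 < 3 < 4 < 5. Listing each simplex with vertices in this order, K has dimension 2 with simplices:

  0-simplices (6): [0], [1], [2], [3], [4], [5]
  1-simplices (12): [0,1], [0,2], [0,3], [0,5], [1,2], [1,4], [1,5], [2,3], [2,4], [3,4], [3,5], [4,5]
  2-simplices (8): [0,1,2], [0,1,5], [0,2,3], [0,3,5], [1,2,4], [1,4,5], [2,3,4], [3,4,5]

so the chain groups are C_0 ≅ Z^6, C_1 ≅ Z^12, C_2 ≅ Z^8.

Boundary ∂_1: C_1 → C_0 sends each edge [p,q] (with p < q) to q − p. For instance
  ∂[2,4] = [4] − [2].
The resulting 6×12 matrix has rank 5, and its Smith normal form has invariant factors (1,1,1,1,1).

The boundary map ∂_2: C_2 → C_1 sends each 2-simplex [p,q,r] to [q,r] − [p,r] + [p,q]. For instance
  ∂[1,4,5] = [4,5] − [1,5] + [1,4],
  ∂[0,3,5] = [3,5] − [0,5] + [0,3].
This gives a 12×8 integer matrix of rank 7; reducing to Smith normal form yields diagonal entries (1,1,1,1,1,1,1).

Reading off H_k = ker ∂_k / im ∂_{k+1}:

  H_0: rank C_0 − rank ∂_1 = 6 − 5 = 1, and the invariant factors of ∂_1 are all 1, so H_0 = Z.
  H_1: rank ker ∂_1 − rank ∂_2 = (12 − 5) − 7 = 0, and the invariant factors of ∂_2 are all 1, so H_1 = 0.
  H_2: rank ker ∂_2 − rank ∂_3 = (8 − 7) − 0 = 1, and there is no ∂_3, so H_2 = Z.

(K is a triangulation of the 2-sphere S^2.)

Hence the Betti numbers are b_0 = 1, b_1 = 0, b_2 = 1.

b_0 = 1, b_1 = 0, b_2 = 1.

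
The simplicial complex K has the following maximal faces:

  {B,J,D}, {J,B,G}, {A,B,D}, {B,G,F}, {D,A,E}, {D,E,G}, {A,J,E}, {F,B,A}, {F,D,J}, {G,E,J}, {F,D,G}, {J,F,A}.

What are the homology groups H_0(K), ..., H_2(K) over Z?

H_0 = Z,  H_1 = Z/2Z,  H_2 = 0.

Fix the vertex order A < B < D < E < F < G < J and write every simplex with vertices in increasing order. Then dim K = 2 and the simplices of K are:

  0-simplices (7): A, B, D, E, F, G, J
  1-simplices (18): AB, AD, AE, AF, AJ, BD, BF, BG, BJ, DE, DF, DG, DJ, EG, EJ, FG, FJ, GJ
  2-simplices (12): ABD, ABF, ADE, AEJ, AFJ, BDJ, BFG, BGJ, DEG, DFG, DFJ, EGJ

so the chain groups are C_0 ≅ Z^7, C_1 ≅ Z^18, C_2 ≅ Z^12.

Boundary ∂_1: C_1 → C_0 is given by ∂[p,q] = [q] − [p]. For instance
  ∂EG = G − E.
The resulting 7×18 matrix has rank 6, and its Smith normal form has invariant factors (1,1,1,1,1,1).

∂_2: C_2 → C_1 maps a triangle to the signed sum of its edges. For instance
  ∂ADE = DE − AE + AD,
  ∂BGJ = GJ − BJ + BG.
As a 18×12 matrix over Z this has rank 12, with invariant factors (1,1,1,1,1,1,1,1,1,1,1,2).

From H_k ≅ ker(∂_k) / im(∂_{k+1}) we obtain:

  H_0: rank C_0 − rank ∂_1 = 7 − 6 = 1, and the invariant factors of ∂_1 are all 1, so H_0 = Z.
  H_1: rank ker ∂_1 − rank ∂_2 = (18 − 6) − 12 = 0, and ∂_2 has invariant factor 2 > 1, so H_1 = Z/2Z.
  H_2: rank ker ∂_2 − rank ∂_3 = (12 − 12) − 0 = 0, and there is no ∂_3, so H_2 = 0.

(K is a triangulation of the real projective plane RP^2.)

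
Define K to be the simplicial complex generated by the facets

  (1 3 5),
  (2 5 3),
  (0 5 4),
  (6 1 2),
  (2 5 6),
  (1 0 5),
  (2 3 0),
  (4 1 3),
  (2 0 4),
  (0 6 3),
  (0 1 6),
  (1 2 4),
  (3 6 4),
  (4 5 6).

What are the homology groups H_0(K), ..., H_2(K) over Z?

Order the vertices as 0 < 1 < 2 < 3 < 4 < 5 < 6. Listing each simplex with vertices in this order, K has dimension 2 with simplices:

  0-simplices (7): [0], [1], [2], [3], [4], [5], [6]
  1-simplices (21): [0,1], [0,2], [0,3], [0,4], [0,5], [0,6], [1,2], [1,3], [1,4], [1,5], [1,6], [2,3], [2,4], [2,5], [2,6], [3,4], [3,5], [3,6], [4,5], [4,6], [5,6]
  2-simplices (14): [0,1,5], [0,1,6], [0,2,3], [0,2,4], [0,3,6], [0,4,5], [1,2,4], [1,2,6], [1,3,4], [1,3,5], [2,3,5], [2,5,6], [3,4,6], [4,5,6]

Hence C_0 ≅ Z^7, C_1 ≅ Z^21, C_2 ≅ Z^14.

The boundary map ∂_1: C_1 → C_0 sends each edge [p,q] (with p < q) to q − p. For instance
  ∂[0,1] = [1] − [0].
As a 7×21 matrix over Z this has rank 6, with invariant factors (1,1,1,1,1,1).

The boundary map ∂_2: C_2 → C_1 maps a triangle to the signed sum of its edges. For instance
  ∂[1,3,4] = [3,4] − [1,4] + [1,3],
  ∂[3,4,6] = [4,6] − [3,6] + [3,4].
The 21×14 boundary matrix has rank 13 and Smith normal form diag(1,1,1,1,1,1,1,1,1,1,1,1,1).

Now H_k = ker ∂_k / im ∂_{k+1}, so:

  H_0: rank C_0 − rank ∂_1 = 7 − 6 = 1, and the invariant factors of ∂_1 are all 1, so H_0 = Z.
  H_1: rank ker ∂_1 − rank ∂_2 = (21 − 6) − 13 = 2, and the invariant factors of ∂_2 are all 1, so H_1 = Z^2.
  H_2: rank ker ∂_2 − rank ∂_3 = (14 − 13) − 0 = 1, and there is no ∂_3, so H_2 = Z.

H_0 = Z,  H_1 = Z^2,  H_2 = Z.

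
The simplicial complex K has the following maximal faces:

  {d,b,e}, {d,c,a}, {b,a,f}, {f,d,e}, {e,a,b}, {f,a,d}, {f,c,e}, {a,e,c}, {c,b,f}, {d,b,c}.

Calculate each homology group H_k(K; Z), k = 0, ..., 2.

We work with the vertex ordering a < b < c < d < e < f. The simplices of K, each written with vertices in increasing order, are:

  0-simplices (6): a, b, c, d, e, f
  1-simplices (15): ab, ac, ad, ae, af, bc, bd, be, bf, cd, ce, cf, de, df, ef
  2-simplices (10): abe, abf, acd, ace, adf, bcd, bcf, bde, cef, def

giving chain groups C_0 ≅ Z^6, C_1 ≅ Z^15, C_2 ≅ Z^10.

The boundary map ∂_1: C_1 → C_0 is given by ∂[p,q] = [q] − [p]. For instance
  ∂cf = f − c.
The 6×15 boundary matrix has rank 5 and Smith normal form diag(1,1,1,1,1).

Boundary ∂_2: C_2 → C_1 maps a triangle to the signed sum of its edges. For instance
  ∂acd = cd − ad + ac,
  ∂abe = be − ae + ab.
As a 15×10 matrix over Z this has rank 10, with invariant factors (1,1,1,1,1,1,1,1,1,2).

Now H_k = ker ∂_k / im ∂_{k+1}, so:

  H_0: rank C_0 − rank ∂_1 = 6 − 5 = 1, and the invariant factors of ∂_1 are all 1, so H_0 = Z.
  H_1: rank ker ∂_1 − rank ∂_2 = (15 − 5) − 10 = 0, and ∂_2 has invariant factor 2 > 1, so H_1 = Z/2.
  H_2: rank ker ∂_2 − rank ∂_3 = (10 − 10) − 0 = 0, and there is no ∂_3, so H_2 = 0.

H_0 ≅ Z,  H_1 ≅ Z/2,  H_2 = 0.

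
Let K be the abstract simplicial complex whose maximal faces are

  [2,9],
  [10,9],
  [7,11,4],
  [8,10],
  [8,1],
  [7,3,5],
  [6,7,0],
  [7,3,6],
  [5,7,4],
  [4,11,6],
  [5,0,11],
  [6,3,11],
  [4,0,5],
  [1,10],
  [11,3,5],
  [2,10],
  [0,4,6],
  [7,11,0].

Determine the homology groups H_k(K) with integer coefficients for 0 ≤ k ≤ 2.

We work with the vertex ordering 0 < 1 < 2 < 3 < 4 < 5 < 6 < 7 < 8 < 9 < 10 < 11. The simplices of K, each written with vertices in increasing order, are:

  0-simplices (12): [0], [1], [2], [3], [4], [5], [6], [7], [8], [9], [10], [11]
  1-simplices (24): (24 of them)
  2-simplices (12): [0,4,5], [0,4,6], [0,5,11], [0,6,7], [0,7,11], [3,5,7], [3,5,11], [3,6,7], [3,6,11], [4,5,7], [4,6,11], [4,7,11]

so the chain groups are C_0 ≅ Z^12, C_1 ≅ Z^24, C_2 ≅ Z^12.

Boundary ∂_1: C_1 → C_0 maps an edge to its endpoints' difference, ∂[p,q] = q − p.
This gives a 12×24 integer matrix of rank 10; reducing to Smith normal form yields diagonal entries (1,1,1,1,1,1,1,1,1,1).

Boundary ∂_2: C_2 → C_1 maps a triangle to the signed sum of its edges. For instance
  ∂[3,6,7] = [6,7] − [3,7] + [3,6],
  ∂[3,6,11] = [6,11] − [3,11] + [3,6].
The 24×12 boundary matrix has rank 12 and Smith normal form diag(1,1,1,1,1,1,1,1,1,1,1,2).

From H_k ≅ ker(∂_k) / im(∂_{k+1}) we obtain:

  H_0: rank C_0 − rank ∂_1 = 12 − 10 = 2, and the invariant factors of ∂_1 are all 1, so H_0 ≅ Z^2.
  H_1: rank ker ∂_1 − rank ∂_2 = (24 − 10) − 12 = 2, and ∂_2 has invariant factor 2 > 1, so H_1 ≅ Z^2 ⊕ Z/2Z.
  H_2: rank ker ∂_2 − rank ∂_3 = (12 − 12) − 0 = 0, and there is no ∂_3, so H_2 ≅ 0.

H_0 ≅ Z^2,  H_1 ≅ Z^2 ⊕ Z/2Z,  H_2 = 0.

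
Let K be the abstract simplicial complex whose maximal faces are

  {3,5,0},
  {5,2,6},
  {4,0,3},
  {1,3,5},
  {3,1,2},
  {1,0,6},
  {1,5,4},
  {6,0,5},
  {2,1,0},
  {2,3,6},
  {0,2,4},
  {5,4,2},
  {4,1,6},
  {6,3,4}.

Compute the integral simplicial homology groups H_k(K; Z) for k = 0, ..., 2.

Fix the vertex order 0 < 1 < 2 < 3 < 4 < 5 < 6 and write every simplex with vertices in increasing order. Then dim K = 2 and the simplices of K are:

  0-simplices (7): [0], [1], [2], [3], [4], [5], [6]
  1-simplices (21): [0,1], [0,2], [0,3], [0,4], [0,5], [0,6], [1,2], [1,3], [1,4], [1,5], [1,6], [2,3], [2,4], [2,5], [2,6], [3,4], [3,5], [3,6], [4,5], [4,6], [5,6]
  2-simplices (14): [0,1,2], [0,1,6], [0,2,4], [0,3,4], [0,3,5], [0,5,6], [1,2,3], [1,3,5], [1,4,5], [1,4,6], [2,3,6], [2,4,5], [2,5,6], [3,4,6]

Hence C_0 ≅ Z^7, C_1 ≅ Z^21, C_2 ≅ Z^14.

The boundary map ∂_1: C_1 → C_0 maps an edge to its endpoints' difference, ∂[p,q] = q − p. For instance
  ∂[0,4] = [4] − [0].
The resulting 7×21 matrix has rank 6, and its Smith normal form has invariant factors (1,1,1,1,1,1).

Boundary ∂_2: C_2 → C_1 acts by ∂[p,q,r] = [q,r] − [p,r] + [p,q]. For instance
  ∂[1,2,3] = [2,3] − [1,3] + [1,2],
  ∂[0,5,6] = [5,6] − [0,6] + [0,5].
This gives a 21×14 integer matrix of rank 13; reducing to Smith normal form yields diagonal entries (1,1,1,1,1,1,1,1,1,1,1,1,1).

From H_k ≅ ker(∂_k) / im(∂_{k+1}) we obtain:

  H_0: rank C_0 − rank ∂_1 = 7 − 6 = 1, and the invariant factors of ∂_1 are all 1, so H_0 ≅ Z.
  H_1: rank ker ∂_1 − rank ∂_2 = (21 − 6) − 13 = 2, and the invariant factors of ∂_2 are all 1, so H_1 ≅ Z^2.
  H_2: rank ker ∂_2 − rank ∂_3 = (14 − 13) − 0 = 1, and there is no ∂_3, so H_2 ≅ Z.

As a check, the Euler characteristic is 7 − 21 + 14 = 0, which agrees with 1 − 2 + 1 = 0.
(K is a triangulation of the torus T^2.)

H_0 = Z,  H_1 = Z^2,  H_2 = Z.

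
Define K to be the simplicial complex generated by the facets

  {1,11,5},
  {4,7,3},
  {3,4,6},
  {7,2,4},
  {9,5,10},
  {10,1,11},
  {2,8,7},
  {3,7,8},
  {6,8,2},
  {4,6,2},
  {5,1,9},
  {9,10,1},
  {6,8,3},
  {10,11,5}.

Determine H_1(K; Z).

H_1 ≅ 0.

Fix the vertex order 1 < 2 < 3 < 4 < 5 < 6 < 7 < 8 < 9 < 10 < 11 and write every simplex with vertices in increasing order. Then dim K = 2 and the simplices of K are:

  0-simplices (11): [1], [2], [3], [4], [5], [6], [7], [8], [9], [10], [11]
  1-simplices (21): [1,5], [1,9], [1,10], [1,11], [2,4], [2,6], [2,7], [2,8], [3,4], [3,6], [3,7], [3,8], [4,6], [4,7], [5,9], [5,10], [5,11], [6,8], [7,8], [9,10], [10,11]
  2-simplices (14): [1,5,9], [1,5,11], [1,9,10], [1,10,11], [2,4,6], [2,4,7], [2,6,8], [2,7,8], [3,4,6], [3,4,7], [3,6,8], [3,7,8], [5,9,10], [5,10,11]

Hence C_0 ≅ Z^11, C_1 ≅ Z^21, C_2 ≅ Z^14.

∂_1: C_1 → C_0 maps an edge to its endpoints' difference, ∂[p,q] = q − p.
The 11×21 boundary matrix has rank 9 and Smith normal form diag(1,1,1,1,1,1,1,1,1).

The boundary map ∂_2: C_2 → C_1 sends each 2-simplex [p,q,r] to [q,r] − [p,r] + [p,q]. For instance
  ∂[3,4,7] = [4,7] − [3,7] + [3,4],
  ∂[2,7,8] = [7,8] − [2,8] + [2,7].
This gives a 21×14 integer matrix of rank 12; reducing to Smith normal form yields diagonal entries (1,1,1,1,1,1,1,1,1,1,1,1).

Now H_k = ker ∂_k / im ∂_{k+1}, so:

  H_1: rank ker ∂_1 − rank ∂_2 = (21 − 9) − 12 = 0, and the invariant factors of ∂_2 are all 1, so H_1 = 0.

(K is a triangulation of the disjoint union of the 2-sphere S^2 and the 2-sphere S^2.)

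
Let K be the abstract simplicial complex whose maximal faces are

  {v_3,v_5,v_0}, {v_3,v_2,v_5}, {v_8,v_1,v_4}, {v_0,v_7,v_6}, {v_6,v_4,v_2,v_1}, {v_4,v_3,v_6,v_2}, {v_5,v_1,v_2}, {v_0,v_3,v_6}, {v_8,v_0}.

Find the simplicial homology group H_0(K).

K has 9 vertices, 20 edges, 13 triangles, 2 3-simplices.
rank ∂_0 = 0, rank ∂_1 = 8 ⇒ b_0 = 9 − 0 − 8 = 1; all invariant factors of ∂_1 are 1 so no torsion. So H_0 = Z.

H_0 = Z.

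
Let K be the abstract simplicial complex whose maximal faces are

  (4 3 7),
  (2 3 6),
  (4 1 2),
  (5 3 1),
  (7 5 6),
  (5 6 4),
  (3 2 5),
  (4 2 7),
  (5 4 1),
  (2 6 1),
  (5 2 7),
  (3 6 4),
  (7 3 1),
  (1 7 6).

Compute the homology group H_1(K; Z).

Fix the vertex order 1 < 2 < 3 < 4 < 5 < 6 < 7 and write every simplex with vertices in increasing order. Then dim K = 2 and the simplices of K are:

  0-simplices (7): [1], [2], [3], [4], [5], [6], [7]
  1-simplices (21): [1,2], [1,3], [1,4], [1,5], [1,6], [1,7], [2,3], [2,4], [2,5], [2,6], [2,7], [3,4], [3,5], [3,6], [3,7], [4,5], [4,6], [4,7], [5,6], [5,7], [6,7]
  2-simplices (14): [1,2,4], [1,2,6], [1,3,5], [1,3,7], [1,4,5], [1,6,7], [2,3,5], [2,3,6], [2,4,7], [2,5,7], [3,4,6], [3,4,7], [4,5,6], [5,6,7]

Hence C_0 ≅ Z^7, C_1 ≅ Z^21, C_2 ≅ Z^14.

Boundary ∂_1: C_1 → C_0 sends each edge [p,q] (with p < q) to q − p. For instance
  ∂[2,3] = [3] − [2].
The resulting 7×21 matrix has rank 6, and its Smith normal form has invariant factors (1,1,1,1,1,1).

Boundary ∂_2: C_2 → C_1 sends each 2-simplex [p,q,r] to [q,r] − [p,r] + [p,q]. For instance
  ∂[4,5,6] = [5,6] − [4,6] + [4,5],
  ∂[2,3,6] = [3,6] − [2,6] + [2,3].
As a 21×14 matrix over Z this has rank 13, with invariant factors (1,1,1,1,1,1,1,1,1,1,1,1,1).

Now H_k = ker ∂_k / im ∂_{k+1}, so:

  H_1: rank ker ∂_1 − rank ∂_2 = (21 − 6) − 13 = 2, and the invariant factors of ∂_2 are all 1, so H_1 = Z^2.

H_1 ≅ Z^2.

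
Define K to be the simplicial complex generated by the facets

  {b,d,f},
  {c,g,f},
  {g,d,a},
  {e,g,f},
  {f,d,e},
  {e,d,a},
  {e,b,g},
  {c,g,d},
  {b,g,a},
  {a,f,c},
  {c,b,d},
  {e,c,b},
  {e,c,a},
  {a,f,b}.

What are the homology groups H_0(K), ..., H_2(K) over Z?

H_0 = Z,  H_1 = Z^2,  H_2 = Z.

Fix the vertex order a < b < c < d < e < f < g and write every simplex with vertices in increasing order. Then dim K = 2 and the simplices of K are:

  0-simplices (7): a, b, c, d, e, f, g
  1-simplices (21): ab, ac, ad, ae, af, ag, bc, bd, be, bf, bg, cd, ce, cf, cg, de, df, dg, ef, eg, fg
  2-simplices (14): abf, abg, ace, acf, ade, adg, bcd, bce, bdf, beg, cdg, cfg, def, efg

so the chain groups are C_0 ≅ Z^7, C_1 ≅ Z^21, C_2 ≅ Z^14.

The boundary map ∂_1: C_1 → C_0 is given by ∂[p,q] = [q] − [p].
As a 7×21 matrix over Z this has rank 6, with invariant factors (1,1,1,1,1,1).

∂_2: C_2 → C_1 maps a triangle to the signed sum of its edges. For instance
  ∂bce = ce − be + bc,
  ∂ace = ce − ae + ac.
As a 21×14 matrix over Z this has rank 13, with invariant factors (1,1,1,1,1,1,1,1,1,1,1,1,1).

From H_k ≅ ker(∂_k) / im(∂_{k+1}) we obtain:

  H_0: rank C_0 − rank ∂_1 = 7 − 6 = 1, and the invariant factors of ∂_1 are all 1, so H_0 ≅ Z.
  H_1: rank ker ∂_1 − rank ∂_2 = (21 − 6) − 13 = 2, and the invariant factors of ∂_2 are all 1, so H_1 ≅ Z^2.
  H_2: rank ker ∂_2 − rank ∂_3 = (14 − 13) − 0 = 1, and there is no ∂_3, so H_2 ≅ Z.

(K is a triangulation of the torus T^2.)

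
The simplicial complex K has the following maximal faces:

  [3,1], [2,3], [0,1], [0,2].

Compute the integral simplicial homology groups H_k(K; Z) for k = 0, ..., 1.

H_0 = Z,  H_1 = Z.

Order the vertices as 0 < 1 < 2 < 3. Listing each simplex with vertices in this order, K has dimension 1 with simplices:

  0-simplices (4): [0], [1], [2], [3]
  1-simplices (4): [0,1], [0,2], [1,3], [2,3]

so the chain groups are C_0 ≅ Z^4, C_1 ≅ Z^4.

∂_1: C_1 → C_0 maps an edge to its endpoints' difference, ∂[p,q] = q − p.
As a 4×4 matrix over Z this has rank 3, with invariant factors (1,1,1).

Computing H_k = (kernel of ∂_k) / (image of ∂_{k+1}):

  H_0: rank C_0 − rank ∂_1 = 4 − 3 = 1, and the invariant factors of ∂_1 are all 1, so H_0 = Z.
  H_1: rank ker ∂_1 − rank ∂_2 = (4 − 3) − 0 = 1, and there is no ∂_2, so H_1 = Z.

As a check, the Euler characteristic is 4 − 4 = 0, which agrees with 1 − 1 = 0.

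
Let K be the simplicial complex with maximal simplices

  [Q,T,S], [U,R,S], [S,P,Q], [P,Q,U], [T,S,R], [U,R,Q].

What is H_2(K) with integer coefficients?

Take the total order P < Q < R < S < T < U on the vertex set. Then K (dimension 2) consists of the simplices:

  0-simplices (6): P, Q, R, S, T, U
  1-simplices (12): PQ, PS, PU, QR, QS, QT, QU, RS, RT, RU, ST, SU
  2-simplices (6): PQS, PQU, QRU, QST, RST, RSU

giving chain groups C_0 ≅ Z^6, C_1 ≅ Z^12, C_2 ≅ Z^6.

Boundary ∂_1: C_1 → C_0 sends each edge [p,q] (with p < q) to q − p. For instance
  ∂PQ = Q − P.
As a 6×12 matrix over Z this has rank 5, with invariant factors (1,1,1,1,1).

∂_2: C_2 → C_1 acts by ∂[p,q,r] = [q,r] − [p,r] + [p,q]. For instance
  ∂QRU = RU − QU + QR,
  ∂RST = ST − RT + RS.
This gives a 12×6 integer matrix of rank 6; reducing to Smith normal form yields diagonal entries (1,1,1,1,1,1).

Now H_k = ker ∂_k / im ∂_{k+1}, so:

  H_2: rank ker ∂_2 − rank ∂_3 = (6 − 6) − 0 = 0, and there is no ∂_3, so H_2 ≅ 0.

(K is a triangulation of the cylinder S^1 x I.)

H_2 ≅ 0.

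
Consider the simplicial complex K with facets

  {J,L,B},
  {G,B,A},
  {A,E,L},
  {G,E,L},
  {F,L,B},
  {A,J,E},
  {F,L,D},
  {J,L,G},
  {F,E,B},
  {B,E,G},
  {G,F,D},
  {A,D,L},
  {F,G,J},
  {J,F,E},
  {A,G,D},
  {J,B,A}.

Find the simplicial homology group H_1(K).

H_1 ≅ Z^2.

K has 8 vertices, 24 edges, 16 triangles.
rank ∂_1 = 7, rank ∂_2 = 15 ⇒ b_1 = 24 − 7 − 15 = 2; all invariant factors of ∂_2 are 1 so no torsion. So H_1 ≅ Z^2.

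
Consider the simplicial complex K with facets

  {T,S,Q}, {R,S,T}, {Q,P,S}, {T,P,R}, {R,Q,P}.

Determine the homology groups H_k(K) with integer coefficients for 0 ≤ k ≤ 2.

H_0 ≅ Z,  H_1 ≅ Z,  H_2 = 0.

Fix the vertex order P < Q < R < S < T and write every simplex with vertices in increasing order. Then dim K = 2 and the simplices of K are:

  0-simplices (5): P, Q, R, S, T
  1-simplices (10): PQ, PR, PS, PT, QR, QS, QT, RS, RT, ST
  2-simplices (5): PQR, PQS, PRT, QST, RST

giving chain groups C_0 ≅ Z^5, C_1 ≅ Z^10, C_2 ≅ Z^5.

Boundary ∂_1: C_1 → C_0 sends each edge [p,q] (with p < q) to q − p. For instance
  ∂PQ = Q − P.
This gives a 5×10 integer matrix of rank 4; reducing to Smith normal form yields diagonal entries (1,1,1,1).

Boundary ∂_2: C_2 → C_1 sends each 2-simplex [p,q,r] to [q,r] − [p,r] + [p,q]. For instance
  ∂RST = ST − RT + RS,
  ∂QST = ST − QT + QS.
The resulting 10×5 matrix has rank 5, and its Smith normal form has invariant factors (1,1,1,1,1).

Now H_k = ker ∂_k / im ∂_{k+1}, so:

  H_0: rank C_0 − rank ∂_1 = 5 − 4 = 1, and the invariant factors of ∂_1 are all 1, so H_0 = Z.
  H_1: rank ker ∂_1 − rank ∂_2 = (10 − 4) − 5 = 1, and the invariant factors of ∂_2 are all 1, so H_1 = Z.
  H_2: rank ker ∂_2 − rank ∂_3 = (5 − 5) − 0 = 0, and there is no ∂_3, so H_2 = 0.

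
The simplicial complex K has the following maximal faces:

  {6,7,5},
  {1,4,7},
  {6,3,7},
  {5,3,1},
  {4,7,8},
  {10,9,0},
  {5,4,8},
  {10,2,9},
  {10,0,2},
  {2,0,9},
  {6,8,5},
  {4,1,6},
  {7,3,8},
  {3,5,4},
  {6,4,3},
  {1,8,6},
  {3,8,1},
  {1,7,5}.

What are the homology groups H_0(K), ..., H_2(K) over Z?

H_0 = Z^2,  H_1 = Z^2,  H_2 = Z^2.

Take the total order 0 < 1 < 2 < 3 < 4 < 5 < 6 < 7 < 8 < 9 < 10 on the vertex set. Then K (dimension 2) consists of the simplices:

  0-simplices (11): [0], [1], [2], [3], [4], [5], [6], [7], [8], [9], [10]
  1-simplices (27): (27 of them)
  2-simplices (18): (18 of them)

so the chain groups are C_0 ≅ Z^11, C_1 ≅ Z^27, C_2 ≅ Z^18.

Boundary ∂_1: C_1 → C_0 maps an edge to its endpoints' difference, ∂[p,q] = q − p.
The resulting 11×27 matrix has rank 9, and its Smith normal form has invariant factors (1,1,1,1,1,1,1,1,1).

Boundary ∂_2: C_2 → C_1 acts by ∂[p,q,r] = [q,r] − [p,r] + [p,q]. For instance
  ∂[1,4,6] = [4,6] − [1,6] + [1,4],
  ∂[3,6,7] = [6,7] − [3,7] + [3,6].
The resulting 27×18 matrix has rank 16, and its Smith normal form has invariant factors (1,1,1,1,1,1,1,1,1,1,1,1,1,1,1,1).

Computing H_k = (kernel of ∂_k) / (image of ∂_{k+1}):

  H_0: rank C_0 − rank ∂_1 = 11 − 9 = 2, and the invariant factors of ∂_1 are all 1, so H_0 ≅ Z^2.
  H_1: rank ker ∂_1 − rank ∂_2 = (27 − 9) − 16 = 2, and the invariant factors of ∂_2 are all 1, so H_1 ≅ Z^2.
  H_2: rank ker ∂_2 − rank ∂_3 = (18 − 16) − 0 = 2, and there is no ∂_3, so H_2 ≅ Z^2.

(K is a triangulation of the disjoint union of the 2-sphere S^2 and the torus T^2.)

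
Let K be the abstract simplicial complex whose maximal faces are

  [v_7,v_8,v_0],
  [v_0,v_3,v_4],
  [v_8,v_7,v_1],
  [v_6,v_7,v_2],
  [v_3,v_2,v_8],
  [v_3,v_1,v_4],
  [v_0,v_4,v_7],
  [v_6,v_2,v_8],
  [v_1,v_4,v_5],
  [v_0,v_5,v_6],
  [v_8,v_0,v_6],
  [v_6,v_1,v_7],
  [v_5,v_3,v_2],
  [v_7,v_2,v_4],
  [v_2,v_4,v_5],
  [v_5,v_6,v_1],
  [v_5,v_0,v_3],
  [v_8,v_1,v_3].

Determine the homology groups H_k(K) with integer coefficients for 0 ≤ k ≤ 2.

H_0 = Z,  H_1 = Z ⊕ Z_2,  H_2 = 0.

We work with the vertex ordering v_0 < v_1 < v_2 < v_3 < v_4 < v_5 < v_6 < v_7 < v_8. The simplices of K, each written with vertices in increasing order, are:

  0-simplices (9): [v_0], [v_1], [v_2], [v_3], [v_4], [v_5], [v_6], [v_7], [v_8]
  1-simplices (27): (27 of them)
  2-simplices (18): (18 of them)

Hence C_0 ≅ Z^9, C_1 ≅ Z^27, C_2 ≅ Z^18.

Boundary ∂_1: C_1 → C_0 maps an edge to its endpoints' difference, ∂[p,q] = q − p.
This gives a 9×27 integer matrix of rank 8; reducing to Smith normal form yields diagonal entries (1,1,1,1,1,1,1,1).

∂_2: C_2 → C_1 acts by ∂[p,q,r] = [q,r] − [p,r] + [p,q]. For instance
  ∂[v_2,v_6,v_7] = [v_6,v_7] − [v_2,v_7] + [v_2,v_6],
  ∂[v_0,v_5,v_6] = [v_5,v_6] − [v_0,v_6] + [v_0,v_5].
As a 27×18 matrix over Z this has rank 18, with invariant factors (1,1,1,1,1,1,1,1,1,1,1,1,1,1,1,1,1,2).

Now H_k = ker ∂_k / im ∂_{k+1}, so:

  H_0: rank C_0 − rank ∂_1 = 9 − 8 = 1, and the invariant factors of ∂_1 are all 1, so H_0 ≅ Z.
  H_1: rank ker ∂_1 − rank ∂_2 = (27 − 8) − 18 = 1, and ∂_2 has invariant factor 2 > 1, so H_1 ≅ Z ⊕ Z_2.
  H_2: rank ker ∂_2 − rank ∂_3 = (18 − 18) − 0 = 0, and there is no ∂_3, so H_2 ≅ 0.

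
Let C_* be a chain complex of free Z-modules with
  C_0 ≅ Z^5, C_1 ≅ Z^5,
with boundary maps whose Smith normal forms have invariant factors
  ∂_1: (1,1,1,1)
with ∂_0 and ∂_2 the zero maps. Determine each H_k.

H_0: b_0 = 5 − 0 − 4 = 1; torsion from ∂_1 factors > 1: none. So H_0 = Z.
H_1: b_1 = 5 − 4 − 0 = 1; torsion from ∂_2 factors > 1: none. So H_1 = Z.

H_0 = Z,  H_1 = Z.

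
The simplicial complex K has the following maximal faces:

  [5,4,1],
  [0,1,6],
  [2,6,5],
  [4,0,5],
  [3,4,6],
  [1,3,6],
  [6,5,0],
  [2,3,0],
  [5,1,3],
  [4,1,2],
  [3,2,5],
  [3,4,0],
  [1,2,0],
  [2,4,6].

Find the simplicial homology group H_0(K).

H_0 ≅ Z.

We work with the vertex ordering 0 < 1 < 2 < 3 < 4 < 5 < 6. The simplices of K, each written with vertices in increasing order, are:

  0-simplices (7): [0], [1], [2], [3], [4], [5], [6]
  1-simplices (21): [0,1], [0,2], [0,3], [0,4], [0,5], [0,6], [1,2], [1,3], [1,4], [1,5], [1,6], [2,3], [2,4], [2,5], [2,6], [3,4], [3,5], [3,6], [4,5], [4,6], [5,6]
  2-simplices (14): [0,1,2], [0,1,6], [0,2,3], [0,3,4], [0,4,5], [0,5,6], [1,2,4], [1,3,5], [1,3,6], [1,4,5], [2,3,5], [2,4,6], [2,5,6], [3,4,6]

giving chain groups C_0 ≅ Z^7, C_1 ≅ Z^21, C_2 ≅ Z^14.

Boundary ∂_1: C_1 → C_0 sends each edge [p,q] (with p < q) to q − p.
The resulting 7×21 matrix has rank 6, and its Smith normal form has invariant factors (1,1,1,1,1,1).

The boundary map ∂_2: C_2 → C_1 acts by ∂[p,q,r] = [q,r] − [p,r] + [p,q]. For instance
  ∂[1,2,4] = [2,4] − [1,4] + [1,2],
  ∂[0,2,3] = [2,3] − [0,3] + [0,2].
As a 21×14 matrix over Z this has rank 13, with invariant factors (1,1,1,1,1,1,1,1,1,1,1,1,1).

Reading off H_k = ker ∂_k / im ∂_{k+1}:

  H_0: rank C_0 − rank ∂_1 = 7 − 6 = 1, and the invariant factors of ∂_1 are all 1, so H_0 ≅ Z.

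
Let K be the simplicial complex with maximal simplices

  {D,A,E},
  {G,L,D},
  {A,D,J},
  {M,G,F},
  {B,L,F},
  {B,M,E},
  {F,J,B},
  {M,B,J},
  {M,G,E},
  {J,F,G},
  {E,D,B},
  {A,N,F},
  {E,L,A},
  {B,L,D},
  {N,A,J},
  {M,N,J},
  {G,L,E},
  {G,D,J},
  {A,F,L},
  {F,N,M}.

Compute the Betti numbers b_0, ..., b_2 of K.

K has 10 vertices, 30 edges, 20 triangles.
rank ∂_0 = 0, rank ∂_1 = 9 ⇒ b_0 = 10 − 0 − 9 = 1; all invariant factors of ∂_1 are 1 so no torsion. So H_0 = Z.
rank ∂_1 = 9, rank ∂_2 = 20 ⇒ b_1 = 30 − 9 − 20 = 1; ∂_2 has invariant factor(s) [2] giving torsion. So H_1 = Z ⊕ Z/2.
rank ∂_2 = 20, rank ∂_3 = 0 ⇒ b_2 = 20 − 20 − 0 = 0. So H_2 = 0.

b_0 = 1, b_1 = 1, b_2 = 0.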